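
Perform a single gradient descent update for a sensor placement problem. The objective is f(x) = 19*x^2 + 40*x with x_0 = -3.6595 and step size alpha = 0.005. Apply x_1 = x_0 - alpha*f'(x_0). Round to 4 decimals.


We compute the gradient at x_0 and apply the update.
f'(x) = 38*x + 40
f'(-3.6595) = 38*-3.6595 + 40 = -99.061
x_1 = -3.6595 - 0.005*-99.061 = -3.1642


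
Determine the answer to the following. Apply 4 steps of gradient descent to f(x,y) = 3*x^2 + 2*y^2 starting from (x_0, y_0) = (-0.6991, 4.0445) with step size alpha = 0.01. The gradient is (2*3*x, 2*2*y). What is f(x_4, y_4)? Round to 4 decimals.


Gradient descent on f(x,y) = 3*x^2 + 2*y^2.
Starting point: (-0.6991, 4.0445), alpha = 0.01
Step 1: grad_x = 2*3*-0.6991 = -4.1946, grad_y = 2*2*4.0445 = 16.178
  x_1 = -0.6991 - 0.01*-4.1946 = -0.6572
  y_1 = 4.0445 - 0.01*16.178 = 3.8827
Step 2: grad_x = 2*3*-0.6572 = -3.9429, grad_y = 2*2*3.8827 = 15.5309
  x_2 = -0.6572 - 0.01*-3.9429 = -0.6177
  y_2 = 3.8827 - 0.01*15.5309 = 3.7274
Step 3: grad_x = 2*3*-0.6177 = -3.7063, grad_y = 2*2*3.7274 = 14.9096
  x_3 = -0.6177 - 0.01*-3.7063 = -0.5807
  y_3 = 3.7274 - 0.01*14.9096 = 3.5783
Step 4: grad_x = 2*3*-0.5807 = -3.484, grad_y = 2*2*3.5783 = 14.3133
  x_4 = -0.5807 - 0.01*-3.484 = -0.5458
  y_4 = 3.5783 - 0.01*14.3133 = 3.4352
f(-0.5458, 3.4352) = 3*(-0.5458)^2 + 2*3.4352^2 = 24.4947


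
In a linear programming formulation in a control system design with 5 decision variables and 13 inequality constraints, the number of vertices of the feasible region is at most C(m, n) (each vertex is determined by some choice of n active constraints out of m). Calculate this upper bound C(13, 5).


Each vertex corresponds to some choice of n active constraints out of m, so the number of vertices is at most C(m, n) = m! / (n!(m-n)!).
m = 13, n = 5
Numerator: 13 * 12 * 11 * 10 * 9
Denominator: 5! = 120
C(13, 5) = 1287


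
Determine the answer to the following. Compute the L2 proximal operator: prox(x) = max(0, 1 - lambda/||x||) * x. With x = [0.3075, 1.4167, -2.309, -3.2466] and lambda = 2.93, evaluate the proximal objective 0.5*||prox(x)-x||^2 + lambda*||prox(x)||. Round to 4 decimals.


Step 1: Compute ||x||.
||x|| = 4.2395
Step 2: Compute scaling factor.
scale = max(0, 1 - 2.93/4.2395) = 0.3089
Step 3: prox(x) = [0.095, 0.4376, -0.7132, -1.0028]
||prox(x)|| = 1.3095
Step 4: Proximal objective.
0.5*||prox-x||^2 = 4.2925
lambda*||prox|| = 3.8368
Total = 8.1293


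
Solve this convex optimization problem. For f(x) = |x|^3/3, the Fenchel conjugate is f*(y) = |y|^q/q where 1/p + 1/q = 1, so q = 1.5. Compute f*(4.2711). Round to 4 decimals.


The conjugate exponent q satisfies 1/p + 1/q = 1.
p = 3, so q = 3/(3 - 1) = 1.5
|y|^q = 4.2711^1.5 = 8.8269
f*(4.2711) = 8.8269 / 1.5 = 5.8846


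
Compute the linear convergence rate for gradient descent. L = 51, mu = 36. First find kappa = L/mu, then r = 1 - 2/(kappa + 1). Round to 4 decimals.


Step 1: Compute the condition number.
kappa = L/mu = 51/36 = 1.4167
Step 2: Compute the convergence rate.
r = 1 - 2/(kappa + 1) = 1 - 2*mu/(L + mu) = (L - mu)/(L + mu) = 15/87 = 0.1724


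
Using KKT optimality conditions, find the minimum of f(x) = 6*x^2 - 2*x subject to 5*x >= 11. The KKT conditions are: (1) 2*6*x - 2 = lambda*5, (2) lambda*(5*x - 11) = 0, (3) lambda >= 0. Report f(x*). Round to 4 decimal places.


Step 1: Try lambda = 0 (constraint inactive).
x_unc = 2/(2*6) = 0.1667
Check: 5*0.1667 = 0.8335 < 11 -- violated!
Step 2: Constraint must be active: 5*x = 11
x* = 11/5 = 2.2
lambda = (2*6*2.2 - 2)/5 = 4.88
Step 3: Compute optimal value.
f(x*) = 6*2.2^2 - 2*2.2 = 24.64


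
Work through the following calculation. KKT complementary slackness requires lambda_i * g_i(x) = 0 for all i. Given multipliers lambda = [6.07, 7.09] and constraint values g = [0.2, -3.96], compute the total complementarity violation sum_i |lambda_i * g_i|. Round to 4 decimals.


KKT complementary slackness check:
lambda_1 * g_1 = 6.07 * 0.2 = 1.214
lambda_2 * g_2 = 7.09 * -3.96 = -28.0764
Total violation = 1.214 + 28.0764 = 29.2904


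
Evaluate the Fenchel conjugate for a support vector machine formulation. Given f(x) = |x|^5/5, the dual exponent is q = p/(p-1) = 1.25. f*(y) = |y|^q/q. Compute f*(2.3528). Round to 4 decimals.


The conjugate exponent q satisfies 1/p + 1/q = 1.
p = 5, so q = 5/(5 - 1) = 1.25
|y|^q = 2.3528^1.25 = 2.9139
f*(2.3528) = 2.9139 / 1.25 = 2.3312


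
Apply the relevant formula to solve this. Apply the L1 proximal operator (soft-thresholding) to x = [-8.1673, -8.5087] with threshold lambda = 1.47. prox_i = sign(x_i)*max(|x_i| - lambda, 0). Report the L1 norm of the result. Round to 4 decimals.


Soft-thresholding with lambda = 1.47:
prox(-8.1673) = sign(-8.1673)*max(|-8.1673| - 1.47, 0) = -6.6973
prox(-8.5087) = sign(-8.5087)*max(|-8.5087| - 1.47, 0) = -7.0387
prox(x) = [-6.6973, -7.0387]
||prox(x)||_1 = 6.6973 + 7.0387 = 13.736


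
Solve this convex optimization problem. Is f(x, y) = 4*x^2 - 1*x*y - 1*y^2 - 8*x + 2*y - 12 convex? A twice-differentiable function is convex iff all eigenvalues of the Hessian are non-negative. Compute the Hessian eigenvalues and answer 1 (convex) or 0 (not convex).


The Hessian of f(x,y) = 4*x^2 - 1*x*y - 1*y^2 - 8*x + 2*y - 12 is:
H = [[8, -1], [-1, -2]]
Trace = 8 - 2 = 6
Determinant = 8*-2 - (-1)^2 = -17
Discriminant = (6)^2 - 4*-17 = 104.0
Eigenvalues: lambda_1 = -2.099, lambda_2 = 8.099
The function is not convex.

0


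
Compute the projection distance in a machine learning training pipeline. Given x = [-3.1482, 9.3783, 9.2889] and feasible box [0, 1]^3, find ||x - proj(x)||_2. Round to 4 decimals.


Project each component onto [0, 1].
clip(-3.1482) = 0.0, clip(9.3783) = 1.0, clip(9.2889) = 1.0
Projection = [0.0, 1.0, 1.0]
Squared diffs: [9.9112, 70.1959, 68.7059]
Distance = sqrt(148.813) = 12.1989


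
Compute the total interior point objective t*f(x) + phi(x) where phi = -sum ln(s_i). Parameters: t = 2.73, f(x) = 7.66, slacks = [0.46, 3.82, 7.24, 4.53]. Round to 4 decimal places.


Step 1: Compute log-barrier.
ln values: [-0.7765, 1.3403, 1.9796, 1.5107]
phi = -(-0.7765 + 1.3403 + 1.9796 + 1.5107) = -4.0541
Step 2: Compute augmented objective.
t*f(x) = 2.73*7.66 = 20.9118
Total = 20.9118 - 4.0541 = 16.8577


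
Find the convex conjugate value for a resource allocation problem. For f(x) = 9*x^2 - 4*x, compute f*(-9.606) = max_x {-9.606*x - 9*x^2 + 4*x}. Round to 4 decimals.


f*(y) = sup_x {y*x - a*x^2 - b*x} = sup_x {(y-b)*x - a*x^2}
FOC: (y - b) - 2a*x = 0 => x* = (y - b)/(2a)
x* = (-9.606 + 4)/(2*9) = -0.3114
f*(-9.606) = (y-b)^2/(4a) = (-9.606 + 4)^2/(4*9)
= 31.4272/36 = 0.873


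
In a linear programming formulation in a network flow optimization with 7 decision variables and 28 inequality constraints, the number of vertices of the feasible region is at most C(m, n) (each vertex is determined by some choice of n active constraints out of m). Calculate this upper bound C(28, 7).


Each vertex corresponds to some choice of n active constraints out of m, so the number of vertices is at most C(m, n) = m! / (n!(m-n)!).
m = 28, n = 7
Numerator: 28 * 27 * 26 * 25 * 24 * 23 * 22
Denominator: 7! = 5040
C(28, 7) = 1184040


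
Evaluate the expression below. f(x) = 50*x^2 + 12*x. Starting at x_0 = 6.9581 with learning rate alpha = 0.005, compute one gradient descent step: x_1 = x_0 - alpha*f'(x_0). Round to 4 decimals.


We compute the gradient at x_0 and apply the update.
f'(x) = 100*x + 12
f'(6.9581) = 100*6.9581 + 12 = 707.81
x_1 = 6.9581 - 0.005*707.81 = 3.4191


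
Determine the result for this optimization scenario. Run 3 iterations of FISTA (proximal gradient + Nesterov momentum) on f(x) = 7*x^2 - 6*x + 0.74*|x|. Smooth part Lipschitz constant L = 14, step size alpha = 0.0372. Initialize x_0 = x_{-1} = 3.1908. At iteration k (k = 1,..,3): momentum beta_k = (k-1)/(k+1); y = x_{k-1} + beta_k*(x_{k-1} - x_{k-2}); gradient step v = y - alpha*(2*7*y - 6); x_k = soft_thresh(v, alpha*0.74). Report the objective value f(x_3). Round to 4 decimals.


FISTA on f(x) = 7*x^2 - 6*x + 0.74*|x|
L = 14, alpha = 0.0372
Iteration 1: beta = 0.0, y = 3.1908 + 0.0*(3.1908 - 3.1908) = 3.1908
  grad(y) = 38.6712, v = y - alpha*grad = 1.7522
  prox(v) = soft_thresh(1.7522, 0.0275) = 1.7247
Iteration 2: beta = 0.3333, y = 1.7247 + 0.3333*(1.7247 - 3.1908) = 1.236
  grad(y) = 11.3041, v = y - alpha*grad = 0.8155
  prox(v) = soft_thresh(0.8155, 0.0275) = 0.788
Iteration 3: beta = 0.5, y = 0.788 + 0.5*(0.788 - 1.7247) = 0.3196
  grad(y) = -1.5257, v = y - alpha*grad = 0.3764
  prox(v) = soft_thresh(0.3764, 0.0275) = 0.3488
f(x_3) = 7*0.3488^2 - 6*0.3488 + 0.74*|0.3488| = -0.9831


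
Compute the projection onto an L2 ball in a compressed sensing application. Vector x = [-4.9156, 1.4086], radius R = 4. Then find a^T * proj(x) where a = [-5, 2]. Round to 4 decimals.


Step 1: Compute ||x|| (intermediates to 6 decimals).
||x|| = sqrt((-4.9156)^2 + 1.4086^2) = 5.113441
Step 2: Project.
Since ||x|| > R, scale = R/||x|| = 4/5.113441 = 0.782252, proj(x) = scale * x
proj(x) = [-3.845238, 1.10188]
Step 3: Dot product.
a^T * proj(x) = -5*(-3.845238) + 2*1.10188 = 21.43


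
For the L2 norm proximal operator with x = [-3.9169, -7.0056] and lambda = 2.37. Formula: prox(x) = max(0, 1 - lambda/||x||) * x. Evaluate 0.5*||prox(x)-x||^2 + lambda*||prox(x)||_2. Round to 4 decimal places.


Step 1: Compute ||x||.
||x|| = 8.0262
Step 2: Compute scaling factor.
scale = max(0, 1 - 2.37/8.0262) = 0.7047
Step 3: prox(x) = [-2.7603, -4.937]
||prox(x)|| = 5.6562
Step 4: Proximal objective.
0.5*||prox-x||^2 = 2.8085
lambda*||prox|| = 13.4052
Total = 16.2137


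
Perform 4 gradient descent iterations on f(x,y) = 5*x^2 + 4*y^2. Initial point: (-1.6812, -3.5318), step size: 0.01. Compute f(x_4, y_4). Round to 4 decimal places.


Gradient descent on f(x,y) = 5*x^2 + 4*y^2.
Starting point: (-1.6812, -3.5318), alpha = 0.01
Step 1: grad_x = 2*5*-1.6812 = -16.812, grad_y = 2*4*-3.5318 = -28.2544
  x_1 = -1.6812 - 0.01*-16.812 = -1.5131
  y_1 = -3.5318 - 0.01*-28.2544 = -3.2493
Step 2: grad_x = 2*5*-1.5131 = -15.1308, grad_y = 2*4*-3.2493 = -25.994
  x_2 = -1.5131 - 0.01*-15.1308 = -1.3618
  y_2 = -3.2493 - 0.01*-25.994 = -2.9893
Step 3: grad_x = 2*5*-1.3618 = -13.6177, grad_y = 2*4*-2.9893 = -23.9145
  x_3 = -1.3618 - 0.01*-13.6177 = -1.2256
  y_3 = -2.9893 - 0.01*-23.9145 = -2.7502
Step 4: grad_x = 2*5*-1.2256 = -12.2559, grad_y = 2*4*-2.7502 = -22.0014
  x_4 = -1.2256 - 0.01*-12.2559 = -1.103
  y_4 = -2.7502 - 0.01*-22.0014 = -2.5302
f(-1.103, -2.5302) = 5*(-1.103)^2 + 4*(-2.5302)^2 = 31.6902


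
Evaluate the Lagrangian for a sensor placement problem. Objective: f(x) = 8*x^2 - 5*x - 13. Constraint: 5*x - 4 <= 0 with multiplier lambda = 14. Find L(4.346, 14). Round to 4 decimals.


Step 1: Evaluate f(x).
f(4.346) = 8*4.346^2 - 5*4.346 - 13 = 116.3717
Step 2: Evaluate g(x).
g(4.346) = 5*4.346 - 4 = 17.73
Step 3: Compute Lagrangian.
L = 116.3717 + 14*17.73 = 364.5917


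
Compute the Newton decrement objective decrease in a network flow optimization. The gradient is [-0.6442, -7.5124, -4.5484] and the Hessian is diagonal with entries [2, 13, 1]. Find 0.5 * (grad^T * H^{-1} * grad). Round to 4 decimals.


Step 1: H is diagonal, so H^(-1) * g = [-0.3221, -0.5779, -4.5484].
Step 2: g^T H^(-1) g = sum_i g_i^2 / H_ii
  = (-0.6442)^2/2 + (-7.5124)^2/13 + (-4.5484)^2/1
  = 0.2075 + 4.3412 + 20.6879 = 25.2367
Step 3: Objective decrease = 0.5 * g^T H^(-1) g = 12.6183


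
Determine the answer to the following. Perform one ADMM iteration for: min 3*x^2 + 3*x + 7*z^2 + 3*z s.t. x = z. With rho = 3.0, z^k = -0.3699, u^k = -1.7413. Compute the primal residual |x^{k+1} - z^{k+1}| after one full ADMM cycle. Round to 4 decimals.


ADMM iteration with rho = 3.0, z^k = -0.3699, u^k = -1.7413
Step 1: x-update.
Minimize 3*x^2 + 3*x + (3.0/2)*(x + 0.3699 - 1.7413)^2
FOC: (2*3 + 3.0)*x = -3 + 3.0*(-0.3699 + 1.7413)
x^{k+1} = 0.1238
Step 2: z-update.
Minimize 7*z^2 + 3*z + (3.0/2)*(0.1238 - z - 1.7413)^2
FOC: (2*7 + 3.0)*z = -3 + 3.0*(0.1238 - 1.7413)
z^{k+1} = -0.4619
Step 3: u-update.
u^{k+1} = -1.7413 + 0.1238 + 0.4619 = -1.1556
Step 4: Primal residual = |0.1238 + 0.4619| = 0.5857


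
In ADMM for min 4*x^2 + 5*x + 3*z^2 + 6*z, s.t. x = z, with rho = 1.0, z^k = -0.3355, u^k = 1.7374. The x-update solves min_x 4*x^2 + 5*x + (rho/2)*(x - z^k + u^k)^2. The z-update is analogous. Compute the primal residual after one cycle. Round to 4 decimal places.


ADMM iteration with rho = 1.0, z^k = -0.3355, u^k = 1.7374
Step 1: x-update.
Minimize 4*x^2 + 5*x + (1.0/2)*(x + 0.3355 + 1.7374)^2
FOC: (2*4 + 1.0)*x = -5 + 1.0*(-0.3355 - 1.7374)
x^{k+1} = -0.7859
Step 2: z-update.
Minimize 3*z^2 + 6*z + (1.0/2)*(-0.7859 - z + 1.7374)^2
FOC: (2*3 + 1.0)*z = -6 + 1.0*(-0.7859 + 1.7374)
z^{k+1} = -0.7212
Step 3: u-update.
u^{k+1} = 1.7374 - 0.7859 + 0.7212 = 1.6727
Step 4: Primal residual = |-0.7859 + 0.7212| = 0.0647


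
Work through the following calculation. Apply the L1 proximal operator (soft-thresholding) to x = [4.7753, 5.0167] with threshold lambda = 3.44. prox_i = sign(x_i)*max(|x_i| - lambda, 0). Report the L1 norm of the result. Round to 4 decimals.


Soft-thresholding with lambda = 3.44:
prox(4.7753) = sign(4.7753)*max(|4.7753| - 3.44, 0) = 1.3353
prox(5.0167) = sign(5.0167)*max(|5.0167| - 3.44, 0) = 1.5767
prox(x) = [1.3353, 1.5767]
||prox(x)||_1 = 1.3353 + 1.5767 = 2.912


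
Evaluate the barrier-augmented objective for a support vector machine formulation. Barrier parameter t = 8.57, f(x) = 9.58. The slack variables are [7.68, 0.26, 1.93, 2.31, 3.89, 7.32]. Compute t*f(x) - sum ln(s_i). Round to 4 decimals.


Step 1: Compute log-barrier.
ln values: [2.0386, -1.3471, 0.6575, 0.8372, 1.3584, 1.9906]
phi = -(2.0386 - 1.3471 + 0.6575 + 0.8372 + 1.3584 + 1.9906) = -5.5353
Step 2: Compute augmented objective.
t*f(x) = 8.57*9.58 = 82.1006
Total = 82.1006 - 5.5353 = 76.5653


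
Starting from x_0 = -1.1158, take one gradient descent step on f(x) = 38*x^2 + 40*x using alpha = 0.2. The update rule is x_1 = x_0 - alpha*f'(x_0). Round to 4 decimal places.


We compute the gradient at x_0 and apply the update.
f'(x) = 76*x + 40
f'(-1.1158) = 76*-1.1158 + 40 = -44.8008
x_1 = -1.1158 - 0.2*-44.8008 = 7.8444


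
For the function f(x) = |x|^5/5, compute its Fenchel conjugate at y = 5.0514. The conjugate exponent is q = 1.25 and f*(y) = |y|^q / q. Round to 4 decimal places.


The conjugate exponent q satisfies 1/p + 1/q = 1.
p = 5, so q = 5/(5 - 1) = 1.25
|y|^q = 5.0514^1.25 = 7.5729
f*(5.0514) = 7.5729 / 1.25 = 6.0584


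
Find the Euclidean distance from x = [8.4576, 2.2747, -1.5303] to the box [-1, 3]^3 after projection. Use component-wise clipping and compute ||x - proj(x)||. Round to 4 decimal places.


Project each component onto [-1, 3].
clip(8.4576) = 3.0, clip(2.2747) = 2.2747, clip(-1.5303) = -1.0
Projection = [3.0, 2.2747, -1.0]
Squared diffs: [29.7854, 0.0, 0.2812]
Distance = sqrt(30.0666) = 5.4833


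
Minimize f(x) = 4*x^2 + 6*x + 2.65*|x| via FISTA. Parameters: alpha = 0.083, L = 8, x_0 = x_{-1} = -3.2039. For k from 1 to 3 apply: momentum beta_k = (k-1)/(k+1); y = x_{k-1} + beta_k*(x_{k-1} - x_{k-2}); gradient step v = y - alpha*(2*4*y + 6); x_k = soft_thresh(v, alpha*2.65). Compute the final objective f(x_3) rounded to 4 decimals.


FISTA on f(x) = 4*x^2 + 6*x + 2.65*|x|
L = 8, alpha = 0.083
Iteration 1: beta = 0.0, y = -3.2039 + 0.0*(-3.2039 + 3.2039) = -3.2039
  grad(y) = -19.6312, v = y - alpha*grad = -1.5745
  prox(v) = soft_thresh(-1.5745, 0.22) = -1.3546
Iteration 2: beta = 0.3333, y = -1.3546 + 0.3333*(-1.3546 + 3.2039) = -0.7381
  grad(y) = 0.0951, v = y - alpha*grad = -0.746
  prox(v) = soft_thresh(-0.746, 0.22) = -0.5261
Iteration 3: beta = 0.5, y = -0.5261 + 0.5*(-0.5261 + 1.3546) = -0.1118
  grad(y) = 5.1056, v = y - alpha*grad = -0.5356
  prox(v) = soft_thresh(-0.5356, 0.22) = -0.3156
f(x_3) = 4*(-0.3156)^2 + 6*(-0.3156) + 2.65*|-0.3156| = -0.6589


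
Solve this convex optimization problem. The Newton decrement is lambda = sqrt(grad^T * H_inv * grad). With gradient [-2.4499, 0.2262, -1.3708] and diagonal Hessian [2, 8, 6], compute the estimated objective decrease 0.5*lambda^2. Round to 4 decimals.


Step 1: H is diagonal, so H^(-1) * g = [-1.225, 0.0283, -0.2285].
Step 2: g^T H^(-1) g = sum_i g_i^2 / H_ii
  = (-2.4499)^2/2 + (0.2262)^2/8 + (-1.3708)^2/6
  = 3.001 + 0.0064 + 0.3132 = 3.3206
Step 3: Objective decrease = 0.5 * g^T H^(-1) g = 1.6603


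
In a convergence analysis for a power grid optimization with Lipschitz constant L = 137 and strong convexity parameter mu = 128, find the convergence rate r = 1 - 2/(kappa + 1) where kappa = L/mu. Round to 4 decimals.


Step 1: Compute the condition number.
kappa = L/mu = 137/128 = 1.0703
Step 2: Compute the convergence rate.
r = 1 - 2/(kappa + 1) = 1 - 2*mu/(L + mu) = (L - mu)/(L + mu) = 9/265 = 0.034


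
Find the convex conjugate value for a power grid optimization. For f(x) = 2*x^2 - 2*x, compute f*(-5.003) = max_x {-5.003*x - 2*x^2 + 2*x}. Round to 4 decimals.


f*(y) = sup_x {y*x - a*x^2 - b*x} = sup_x {(y-b)*x - a*x^2}
FOC: (y - b) - 2a*x = 0 => x* = (y - b)/(2a)
x* = (-5.003 + 2)/(2*2) = -0.7508
f*(-5.003) = (y-b)^2/(4a) = (-5.003 + 2)^2/(4*2)
= 9.018/8 = 1.1273


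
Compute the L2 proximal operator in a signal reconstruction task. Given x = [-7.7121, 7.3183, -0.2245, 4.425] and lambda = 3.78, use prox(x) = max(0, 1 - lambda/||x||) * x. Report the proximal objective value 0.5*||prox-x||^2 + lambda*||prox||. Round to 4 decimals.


Step 1: Compute ||x||.
||x|| = 11.518
Step 2: Compute scaling factor.
scale = max(0, 1 - 3.78/11.518) = 0.6718
Step 3: prox(x) = [-5.1811, 4.9166, -0.1508, 2.9728]
||prox(x)|| = 7.738
Step 4: Proximal objective.
0.5*||prox-x||^2 = 7.1442
lambda*||prox|| = 29.2496
Total = 36.394


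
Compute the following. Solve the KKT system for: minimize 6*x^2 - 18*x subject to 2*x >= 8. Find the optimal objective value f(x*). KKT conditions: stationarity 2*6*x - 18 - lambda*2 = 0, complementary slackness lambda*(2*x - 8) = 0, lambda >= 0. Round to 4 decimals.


Step 1: Try lambda = 0 (constraint inactive).
x_unc = 18/(2*6) = 1.5
Check: 2*1.5 = 3.0 < 8 -- violated!
Step 2: Constraint must be active: 2*x = 8
x* = 8/2 = 4.0
lambda = (2*6*4.0 - 18)/2 = 15.0
Step 3: Compute optimal value.
f(x*) = 6*4.0^2 - 18*4.0 = 24.0


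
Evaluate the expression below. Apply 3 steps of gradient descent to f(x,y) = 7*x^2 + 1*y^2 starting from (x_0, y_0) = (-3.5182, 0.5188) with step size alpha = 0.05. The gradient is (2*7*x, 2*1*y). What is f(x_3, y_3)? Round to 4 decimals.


Gradient descent on f(x,y) = 7*x^2 + 1*y^2.
Starting point: (-3.5182, 0.5188), alpha = 0.05
Step 1: grad_x = 2*7*-3.5182 = -49.2548, grad_y = 2*1*0.5188 = 1.0376
  x_1 = -3.5182 - 0.05*-49.2548 = -1.0555
  y_1 = 0.5188 - 0.05*1.0376 = 0.4669
Step 2: grad_x = 2*7*-1.0555 = -14.7764, grad_y = 2*1*0.4669 = 0.9338
  x_2 = -1.0555 - 0.05*-14.7764 = -0.3166
  y_2 = 0.4669 - 0.05*0.9338 = 0.4202
Step 3: grad_x = 2*7*-0.3166 = -4.4329, grad_y = 2*1*0.4202 = 0.8405
  x_3 = -0.3166 - 0.05*-4.4329 = -0.095
  y_3 = 0.4202 - 0.05*0.8405 = 0.3782
f(-0.095, 0.3782) = 7*(-0.095)^2 + 1*0.3782^2 = 0.2062


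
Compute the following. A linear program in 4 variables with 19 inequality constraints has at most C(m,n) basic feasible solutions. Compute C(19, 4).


Each vertex corresponds to some choice of n active constraints out of m, so the number of vertices is at most C(m, n) = m! / (n!(m-n)!).
m = 19, n = 4
Numerator: 19 * 18 * 17 * 16
Denominator: 4! = 24
C(19, 4) = 3876


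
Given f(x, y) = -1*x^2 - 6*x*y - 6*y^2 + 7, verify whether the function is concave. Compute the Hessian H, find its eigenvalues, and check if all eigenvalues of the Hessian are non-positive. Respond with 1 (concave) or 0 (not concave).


The Hessian of f(x,y) = -1*x^2 - 6*x*y - 6*y^2 + 7 is:
H = [[-2, -6], [-6, -12]]
Trace = -2 - 12 = -14
Determinant = -2*-12 - (-6)^2 = -12
Discriminant = (-14)^2 - 4*-12 = 244.0
Eigenvalues: lambda_1 = -14.8102, lambda_2 = 0.8102
The function is not concave.

0


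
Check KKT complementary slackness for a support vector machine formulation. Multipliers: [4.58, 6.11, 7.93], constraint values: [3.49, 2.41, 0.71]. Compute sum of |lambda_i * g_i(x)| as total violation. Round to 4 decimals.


KKT complementary slackness check:
lambda_1 * g_1 = 4.58 * 3.49 = 15.9842
lambda_2 * g_2 = 6.11 * 2.41 = 14.7251
lambda_3 * g_3 = 7.93 * 0.71 = 5.6303
Total violation = 15.9842 + 14.7251 + 5.6303 = 36.3396


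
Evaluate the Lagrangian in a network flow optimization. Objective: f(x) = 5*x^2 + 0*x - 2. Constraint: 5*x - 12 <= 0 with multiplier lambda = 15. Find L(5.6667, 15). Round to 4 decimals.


Step 1: Evaluate f(x).
f(5.6667) = 5*5.6667^2 + 0*5.6667 - 2 = 158.5574
Step 2: Evaluate g(x).
g(5.6667) = 5*5.6667 - 12 = 16.3335
Step 3: Compute Lagrangian.
L = 158.5574 + 15*16.3335 = 403.5599


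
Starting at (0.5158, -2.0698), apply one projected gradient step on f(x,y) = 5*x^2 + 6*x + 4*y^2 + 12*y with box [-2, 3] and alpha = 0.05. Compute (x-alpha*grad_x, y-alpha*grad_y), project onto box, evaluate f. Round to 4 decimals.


Step 1: Compute gradient at (0.5158, -2.0698).
grad_x = 2*5*0.5158 + 6 = 11.158
grad_y = 2*4*-2.0698 + 12 = -4.5584
Step 2: Gradient step.
x_raw = 0.5158 - 0.05*11.158 = -0.0421
y_raw = -2.0698 - 0.05*-4.5584 = -1.8419
Step 3: Project onto [-2, 3].
x_proj = clip(-0.0421) = -0.0421
y_proj = clip(-1.8419) = -1.8419
Step 4: Evaluate f.
f(-0.0421, -1.8419) = -8.7762


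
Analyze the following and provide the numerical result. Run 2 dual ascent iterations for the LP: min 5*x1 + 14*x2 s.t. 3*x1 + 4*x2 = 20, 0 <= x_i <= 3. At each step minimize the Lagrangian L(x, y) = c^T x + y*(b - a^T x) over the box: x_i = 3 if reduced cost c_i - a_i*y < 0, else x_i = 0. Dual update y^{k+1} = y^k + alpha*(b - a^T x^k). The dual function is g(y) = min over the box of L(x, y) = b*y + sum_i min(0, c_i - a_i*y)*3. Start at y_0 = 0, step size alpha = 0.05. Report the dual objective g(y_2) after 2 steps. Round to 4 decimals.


Dual ascent for LP: min 5*x1 + 14*x2, 3*x1 + 4*x2 = 20, 0 <= x_i <= 3
Step 1: y^k = 0.0, reduced costs: (5.0, 14.0)
  x^k = (0.0, 0.0), subgradient = b - a^T x = 20.0
  y^{k+1} = 0.0 + 0.05*20.0 = 1.0
Step 2: y^k = 1.0, reduced costs: (2.0, 10.0)
  x^k = (0.0, 0.0), subgradient = b - a^T x = 20.0
  y^{k+1} = 1.0 + 0.05*20.0 = 2.0
Dual objective at y_2 = 2.0: reduced costs (-1.0, 6.0), box minimizer x = (3.0, 0.0)
g(y_2) = b*y + (c1 - a1*y)*x1 + (c2 - a2*y)*x2 = 20*2.0 + (-1.0)*3.0 + 6.0*0.0 = 40.0 - 3.0 + 0.0 = 37.0


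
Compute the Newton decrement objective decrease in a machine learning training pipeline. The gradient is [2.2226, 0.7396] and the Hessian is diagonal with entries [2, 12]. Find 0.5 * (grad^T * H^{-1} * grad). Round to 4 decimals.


Step 1: H is diagonal, so H^(-1) * g = [1.1113, 0.0616].
Step 2: g^T H^(-1) g = sum_i g_i^2 / H_ii
  = (2.2226)^2/2 + (0.7396)^2/12
  = 2.47 + 0.0456 = 2.5156
Step 3: Objective decrease = 0.5 * g^T H^(-1) g = 1.2578


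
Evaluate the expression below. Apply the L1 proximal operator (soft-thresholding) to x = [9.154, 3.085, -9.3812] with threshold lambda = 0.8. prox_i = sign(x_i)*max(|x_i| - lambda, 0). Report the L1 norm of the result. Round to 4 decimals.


Soft-thresholding with lambda = 0.8:
prox(9.154) = sign(9.154)*max(|9.154| - 0.8, 0) = 8.354
prox(3.085) = sign(3.085)*max(|3.085| - 0.8, 0) = 2.285
prox(-9.3812) = sign(-9.3812)*max(|-9.3812| - 0.8, 0) = -8.5812
prox(x) = [8.354, 2.285, -8.5812]
||prox(x)||_1 = 8.354 + 2.285 + 8.5812 = 19.2202


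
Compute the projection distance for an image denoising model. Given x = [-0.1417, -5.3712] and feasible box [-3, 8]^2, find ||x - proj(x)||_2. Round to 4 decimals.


Project each component onto [-3, 8].
clip(-0.1417) = -0.1417, clip(-5.3712) = -3.0
Projection = [-0.1417, -3.0]
Squared diffs: [0.0, 5.6226]
Distance = sqrt(5.6226) = 2.3712


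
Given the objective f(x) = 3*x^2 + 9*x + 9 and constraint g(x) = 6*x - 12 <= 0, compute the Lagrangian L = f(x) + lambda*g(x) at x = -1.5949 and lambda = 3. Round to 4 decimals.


Step 1: Evaluate f(x).
f(-1.5949) = 3*(-1.5949)^2 + 9*(-1.5949) + 9 = 2.277
Step 2: Evaluate g(x).
g(-1.5949) = 6*-1.5949 - 12 = -21.5694
Step 3: Compute Lagrangian.
L = 2.277 + 3*-21.5694 = -62.4312


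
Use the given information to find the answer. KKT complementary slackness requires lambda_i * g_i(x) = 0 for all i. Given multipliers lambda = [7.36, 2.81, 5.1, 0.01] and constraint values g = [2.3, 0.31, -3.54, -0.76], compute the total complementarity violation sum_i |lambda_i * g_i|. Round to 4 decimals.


KKT complementary slackness check:
lambda_1 * g_1 = 7.36 * 2.3 = 16.928
lambda_2 * g_2 = 2.81 * 0.31 = 0.8711
lambda_3 * g_3 = 5.1 * -3.54 = -18.054
lambda_4 * g_4 = 0.01 * -0.76 = -0.0076
Total violation = 16.928 + 0.8711 + 18.054 + 0.0076 = 35.8607


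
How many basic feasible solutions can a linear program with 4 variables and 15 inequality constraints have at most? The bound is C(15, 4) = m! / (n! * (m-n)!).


Each vertex corresponds to some choice of n active constraints out of m, so the number of vertices is at most C(m, n) = m! / (n!(m-n)!).
m = 15, n = 4
Numerator: 15 * 14 * 13 * 12
Denominator: 4! = 24
C(15, 4) = 1365


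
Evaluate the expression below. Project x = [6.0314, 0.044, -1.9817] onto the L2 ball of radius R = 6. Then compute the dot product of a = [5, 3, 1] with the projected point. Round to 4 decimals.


Step 1: Compute ||x|| (intermediates to 6 decimals).
||x|| = sqrt(6.0314^2 + 0.044^2 + (-1.9817)^2) = 6.348768
Step 2: Project.
Since ||x|| > R, scale = R/||x|| = 6/6.348768 = 0.945065, proj(x) = scale * x
proj(x) = [5.700065, 0.041583, -1.872835]
Step 3: Dot product.
a^T * proj(x) = 5*5.700065 + 3*0.041583 + 1*(-1.872835) = 26.7522


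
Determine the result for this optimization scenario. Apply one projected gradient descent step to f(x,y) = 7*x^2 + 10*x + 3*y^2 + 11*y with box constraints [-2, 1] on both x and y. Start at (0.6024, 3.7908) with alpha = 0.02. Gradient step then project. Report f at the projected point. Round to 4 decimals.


Step 1: Compute gradient at (0.6024, 3.7908).
grad_x = 2*7*0.6024 + 10 = 18.4336
grad_y = 2*3*3.7908 + 11 = 33.7448
Step 2: Gradient step.
x_raw = 0.6024 - 0.02*18.4336 = 0.2337
y_raw = 3.7908 - 0.02*33.7448 = 3.1159
Step 3: Project onto [-2, 1].
x_proj = clip(0.2337) = 0.2337
y_proj = clip(3.1159) = 1.0
Step 4: Evaluate f.
f(0.2337, 1.0) = 16.7197


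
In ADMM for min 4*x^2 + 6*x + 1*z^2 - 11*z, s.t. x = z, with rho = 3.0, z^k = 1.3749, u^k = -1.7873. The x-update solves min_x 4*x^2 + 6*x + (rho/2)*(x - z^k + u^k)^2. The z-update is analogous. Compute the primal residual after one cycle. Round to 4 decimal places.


ADMM iteration with rho = 3.0, z^k = 1.3749, u^k = -1.7873
Step 1: x-update.
Minimize 4*x^2 + 6*x + (3.0/2)*(x - 1.3749 - 1.7873)^2
FOC: (2*4 + 3.0)*x = -6 + 3.0*(1.3749 + 1.7873)
x^{k+1} = 0.317
Step 2: z-update.
Minimize 1*z^2 - 11*z + (3.0/2)*(0.317 - z - 1.7873)^2
FOC: (2*1 + 3.0)*z = 11 + 3.0*(0.317 - 1.7873)
z^{k+1} = 1.3178
Step 3: u-update.
u^{k+1} = -1.7873 + 0.317 - 1.3178 = -2.7881
Step 4: Primal residual = |0.317 - 1.3178| = 1.0008


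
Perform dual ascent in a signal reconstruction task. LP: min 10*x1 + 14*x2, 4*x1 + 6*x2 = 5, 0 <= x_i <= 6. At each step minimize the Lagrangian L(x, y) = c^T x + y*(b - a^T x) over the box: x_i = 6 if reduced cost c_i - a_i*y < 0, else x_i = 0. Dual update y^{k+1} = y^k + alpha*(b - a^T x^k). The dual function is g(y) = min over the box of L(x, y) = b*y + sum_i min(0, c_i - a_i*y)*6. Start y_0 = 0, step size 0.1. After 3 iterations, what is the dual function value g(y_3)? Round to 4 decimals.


Dual ascent for LP: min 10*x1 + 14*x2, 4*x1 + 6*x2 = 5, 0 <= x_i <= 6
Step 1: y^k = 0.0, reduced costs: (10.0, 14.0)
  x^k = (0.0, 0.0), subgradient = b - a^T x = 5.0
  y^{k+1} = 0.0 + 0.1*5.0 = 0.5
Step 2: y^k = 0.5, reduced costs: (8.0, 11.0)
  x^k = (0.0, 0.0), subgradient = b - a^T x = 5.0
  y^{k+1} = 0.5 + 0.1*5.0 = 1.0
Step 3: y^k = 1.0, reduced costs: (6.0, 8.0)
  x^k = (0.0, 0.0), subgradient = b - a^T x = 5.0
  y^{k+1} = 1.0 + 0.1*5.0 = 1.5
Dual objective at y_3 = 1.5: reduced costs (4.0, 5.0), box minimizer x = (0.0, 0.0)
g(y_3) = b*y + (c1 - a1*y)*x1 + (c2 - a2*y)*x2 = 5*1.5 + 4.0*0.0 + 5.0*0.0 = 7.5 + 0.0 + 0.0 = 7.5


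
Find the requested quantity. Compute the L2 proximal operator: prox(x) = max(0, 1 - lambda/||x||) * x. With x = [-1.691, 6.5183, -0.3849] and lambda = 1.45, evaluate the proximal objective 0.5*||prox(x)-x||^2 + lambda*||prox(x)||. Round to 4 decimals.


Step 1: Compute ||x||.
||x|| = 6.7451
Step 2: Compute scaling factor.
scale = max(0, 1 - 1.45/6.7451) = 0.785
Step 3: prox(x) = [-1.3275, 5.117, -0.3022]
||prox(x)|| = 5.2951
Step 4: Proximal objective.
0.5*||prox-x||^2 = 1.0513
lambda*||prox|| = 7.6779
Total = 8.7291


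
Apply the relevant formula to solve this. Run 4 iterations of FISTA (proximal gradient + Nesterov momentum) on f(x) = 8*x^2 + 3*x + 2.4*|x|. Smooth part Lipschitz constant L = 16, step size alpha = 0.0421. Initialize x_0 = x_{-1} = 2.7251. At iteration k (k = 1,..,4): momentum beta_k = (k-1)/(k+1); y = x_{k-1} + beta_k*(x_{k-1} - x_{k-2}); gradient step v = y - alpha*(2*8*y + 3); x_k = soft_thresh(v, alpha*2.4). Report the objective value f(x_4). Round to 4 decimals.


FISTA on f(x) = 8*x^2 + 3*x + 2.4*|x|
L = 16, alpha = 0.0421
Iteration 1: beta = 0.0, y = 2.7251 + 0.0*(2.7251 - 2.7251) = 2.7251
  grad(y) = 46.6016, v = y - alpha*grad = 0.7632
  prox(v) = soft_thresh(0.7632, 0.101) = 0.6621
Iteration 2: beta = 0.3333, y = 0.6621 + 0.3333*(0.6621 - 2.7251) = -0.0255
  grad(y) = 2.5916, v = y - alpha*grad = -0.1346
  prox(v) = soft_thresh(-0.1346, 0.101) = -0.0336
Iteration 3: beta = 0.5, y = -0.0336 + 0.5*(-0.0336 - 0.6621) = -0.3815
  grad(y) = -3.1032, v = y - alpha*grad = -0.2508
  prox(v) = soft_thresh(-0.2508, 0.101) = -0.1498
Iteration 4: beta = 0.6, y = -0.1498 + 0.6*(-0.1498 + 0.0336) = -0.2195
  grad(y) = -0.5115, v = y - alpha*grad = -0.1979
  prox(v) = soft_thresh(-0.1979, 0.101) = -0.0969
f(x_4) = 8*(-0.0969)^2 + 3*(-0.0969) + 2.4*|-0.0969| = 0.017


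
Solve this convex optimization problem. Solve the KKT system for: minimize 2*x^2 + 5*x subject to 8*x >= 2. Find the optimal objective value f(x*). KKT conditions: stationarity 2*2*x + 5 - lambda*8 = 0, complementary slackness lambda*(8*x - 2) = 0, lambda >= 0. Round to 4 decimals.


Step 1: Try lambda = 0 (constraint inactive).
x_unc = -5/(2*2) = -1.25
Check: 8*-1.25 = -10.0 < 2 -- violated!
Step 2: Constraint must be active: 8*x = 2
x* = 2/8 = 0.25
lambda = (2*2*0.25 + 5)/8 = 0.75
Step 3: Compute optimal value.
f(x*) = 2*0.25^2 + 5*0.25 = 1.375


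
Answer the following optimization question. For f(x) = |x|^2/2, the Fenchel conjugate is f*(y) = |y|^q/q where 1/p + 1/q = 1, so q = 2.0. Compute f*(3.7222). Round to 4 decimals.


The conjugate exponent q satisfies 1/p + 1/q = 1.
p = 2, so q = 2/(2 - 1) = 2.0
|y|^q = 3.7222^2.0 = 13.8548
f*(3.7222) = 13.8548 / 2.0 = 6.9274


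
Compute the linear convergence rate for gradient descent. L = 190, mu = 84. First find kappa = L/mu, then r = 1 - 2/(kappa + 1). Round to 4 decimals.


Step 1: Compute the condition number.
kappa = L/mu = 190/84 = 2.2619
Step 2: Compute the convergence rate.
r = 1 - 2/(kappa + 1) = 1 - 2*mu/(L + mu) = (L - mu)/(L + mu) = 106/274 = 0.3869


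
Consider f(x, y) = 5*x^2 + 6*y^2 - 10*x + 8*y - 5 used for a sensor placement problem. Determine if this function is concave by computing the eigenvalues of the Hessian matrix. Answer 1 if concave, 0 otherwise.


The Hessian of f(x,y) = 5*x^2 + 6*y^2 - 10*x + 8*y - 5 is:
H = [[10, 0], [0, 12]]
Trace = 10 + 12 = 22
Determinant = 10*12 - (0)^2 = 120
Discriminant = (22)^2 - 4*120 = 4.0
Eigenvalues: lambda_1 = 10.0, lambda_2 = 12.0
The function is not concave.

0


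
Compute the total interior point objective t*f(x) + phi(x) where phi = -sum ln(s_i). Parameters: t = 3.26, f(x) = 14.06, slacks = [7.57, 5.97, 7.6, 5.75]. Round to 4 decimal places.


Step 1: Compute log-barrier.
ln values: [2.0242, 1.7867, 2.0281, 1.7492]
phi = -(2.0242 + 1.7867 + 2.0281 + 1.7492) = -7.5883
Step 2: Compute augmented objective.
t*f(x) = 3.26*14.06 = 45.8356
Total = 45.8356 - 7.5883 = 38.2473


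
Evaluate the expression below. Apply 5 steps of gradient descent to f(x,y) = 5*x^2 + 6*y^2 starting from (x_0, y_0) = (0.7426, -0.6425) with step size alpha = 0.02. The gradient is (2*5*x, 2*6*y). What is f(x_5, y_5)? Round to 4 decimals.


Gradient descent on f(x,y) = 5*x^2 + 6*y^2.
Starting point: (0.7426, -0.6425), alpha = 0.02
Step 1: grad_x = 2*5*0.7426 = 7.426, grad_y = 2*6*-0.6425 = -7.71
  x_1 = 0.7426 - 0.02*7.426 = 0.5941
  y_1 = -0.6425 - 0.02*-7.71 = -0.4883
Step 2: grad_x = 2*5*0.5941 = 5.9408, grad_y = 2*6*-0.4883 = -5.8596
  x_2 = 0.5941 - 0.02*5.9408 = 0.4753
  y_2 = -0.4883 - 0.02*-5.8596 = -0.3711
Step 3: grad_x = 2*5*0.4753 = 4.7526, grad_y = 2*6*-0.3711 = -4.4533
  x_3 = 0.4753 - 0.02*4.7526 = 0.3802
  y_3 = -0.3711 - 0.02*-4.4533 = -0.282
Step 4: grad_x = 2*5*0.3802 = 3.8021, grad_y = 2*6*-0.282 = -3.3845
  x_4 = 0.3802 - 0.02*3.8021 = 0.3042
  y_4 = -0.282 - 0.02*-3.3845 = -0.2144
Step 5: grad_x = 2*5*0.3042 = 3.0417, grad_y = 2*6*-0.2144 = -2.5722
  x_5 = 0.3042 - 0.02*3.0417 = 0.2433
  y_5 = -0.2144 - 0.02*-2.5722 = -0.1629
f(0.2433, -0.1629) = 5*0.2433^2 + 6*(-0.1629)^2 = 0.4553


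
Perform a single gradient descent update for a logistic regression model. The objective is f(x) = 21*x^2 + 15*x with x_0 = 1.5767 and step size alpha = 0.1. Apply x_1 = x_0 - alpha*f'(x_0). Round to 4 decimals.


We compute the gradient at x_0 and apply the update.
f'(x) = 42*x + 15
f'(1.5767) = 42*1.5767 + 15 = 81.2214
x_1 = 1.5767 - 0.1*81.2214 = -6.5454


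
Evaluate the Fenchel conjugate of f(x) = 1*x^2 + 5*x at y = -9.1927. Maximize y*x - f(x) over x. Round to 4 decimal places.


f*(y) = sup_x {y*x - a*x^2 - b*x} = sup_x {(y-b)*x - a*x^2}
FOC: (y - b) - 2a*x = 0 => x* = (y - b)/(2a)
x* = (-9.1927 - 5)/(2*1) = -7.0964
f*(-9.1927) = (y-b)^2/(4a) = (-9.1927 - 5)^2/(4*1)
= 201.4327/4 = 50.3582


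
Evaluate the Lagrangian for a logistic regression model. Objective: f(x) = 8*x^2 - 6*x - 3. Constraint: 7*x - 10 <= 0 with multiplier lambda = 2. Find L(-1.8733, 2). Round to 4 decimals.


Step 1: Evaluate f(x).
f(-1.8733) = 8*(-1.8733)^2 - 6*(-1.8733) - 3 = 36.3138
Step 2: Evaluate g(x).
g(-1.8733) = 7*-1.8733 - 10 = -23.1131
Step 3: Compute Lagrangian.
L = 36.3138 + 2*-23.1131 = -9.9124


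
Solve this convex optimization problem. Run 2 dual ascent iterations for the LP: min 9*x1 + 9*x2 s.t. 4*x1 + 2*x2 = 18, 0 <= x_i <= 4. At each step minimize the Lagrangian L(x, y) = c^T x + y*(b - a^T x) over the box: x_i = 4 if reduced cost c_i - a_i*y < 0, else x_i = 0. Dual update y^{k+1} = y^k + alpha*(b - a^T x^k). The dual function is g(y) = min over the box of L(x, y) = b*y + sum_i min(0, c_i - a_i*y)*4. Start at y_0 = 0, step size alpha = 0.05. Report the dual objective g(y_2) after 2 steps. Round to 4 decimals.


Dual ascent for LP: min 9*x1 + 9*x2, 4*x1 + 2*x2 = 18, 0 <= x_i <= 4
Step 1: y^k = 0.0, reduced costs: (9.0, 9.0)
  x^k = (0.0, 0.0), subgradient = b - a^T x = 18.0
  y^{k+1} = 0.0 + 0.05*18.0 = 0.9
Step 2: y^k = 0.9, reduced costs: (5.4, 7.2)
  x^k = (0.0, 0.0), subgradient = b - a^T x = 18.0
  y^{k+1} = 0.9 + 0.05*18.0 = 1.8
Dual objective at y_2 = 1.8: reduced costs (1.8, 5.4), box minimizer x = (0.0, 0.0)
g(y_2) = b*y + (c1 - a1*y)*x1 + (c2 - a2*y)*x2 = 18*1.8 + 1.8*0.0 + 5.4*0.0 = 32.4 + 0.0 + 0.0 = 32.4


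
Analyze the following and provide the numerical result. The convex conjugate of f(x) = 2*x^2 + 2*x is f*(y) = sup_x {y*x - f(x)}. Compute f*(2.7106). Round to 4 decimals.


f*(y) = sup_x {y*x - a*x^2 - b*x} = sup_x {(y-b)*x - a*x^2}
FOC: (y - b) - 2a*x = 0 => x* = (y - b)/(2a)
x* = (2.7106 - 2)/(2*2) = 0.1777
f*(2.7106) = (y-b)^2/(4a) = (2.7106 - 2)^2/(4*2)
= 0.505/8 = 0.0631


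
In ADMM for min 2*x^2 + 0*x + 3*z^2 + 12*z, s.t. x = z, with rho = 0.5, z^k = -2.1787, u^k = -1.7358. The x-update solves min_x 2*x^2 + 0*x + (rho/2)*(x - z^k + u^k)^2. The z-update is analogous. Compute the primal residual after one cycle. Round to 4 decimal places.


ADMM iteration with rho = 0.5, z^k = -2.1787, u^k = -1.7358
Step 1: x-update.
Minimize 2*x^2 + 0*x + (0.5/2)*(x + 2.1787 - 1.7358)^2
FOC: (2*2 + 0.5)*x = 0 + 0.5*(-2.1787 + 1.7358)
x^{k+1} = -0.0492
Step 2: z-update.
Minimize 3*z^2 + 12*z + (0.5/2)*(-0.0492 - z - 1.7358)^2
FOC: (2*3 + 0.5)*z = -12 + 0.5*(-0.0492 - 1.7358)
z^{k+1} = -1.9835
Step 3: u-update.
u^{k+1} = -1.7358 - 0.0492 + 1.9835 = 0.1985
Step 4: Primal residual = |-0.0492 + 1.9835| = 1.9343


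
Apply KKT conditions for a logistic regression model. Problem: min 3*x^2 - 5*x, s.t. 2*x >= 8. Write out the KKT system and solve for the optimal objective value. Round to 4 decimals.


Step 1: Try lambda = 0 (constraint inactive).
x_unc = 5/(2*3) = 0.8333
Check: 2*0.8333 = 1.6666 < 8 -- violated!
Step 2: Constraint must be active: 2*x = 8
x* = 8/2 = 4.0
lambda = (2*3*4.0 - 5)/2 = 9.5
Step 3: Compute optimal value.
f(x*) = 3*4.0^2 - 5*4.0 = 28.0


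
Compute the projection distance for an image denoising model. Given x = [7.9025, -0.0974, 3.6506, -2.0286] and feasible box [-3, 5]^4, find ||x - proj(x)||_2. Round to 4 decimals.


Project each component onto [-3, 5].
clip(7.9025) = 5.0, clip(-0.0974) = -0.0974, clip(3.6506) = 3.6506, clip(-2.0286) = -2.0286
Projection = [5.0, -0.0974, 3.6506, -2.0286]
Squared diffs: [8.4245, 0.0, 0.0, 0.0]
Distance = sqrt(8.4245) = 2.9025


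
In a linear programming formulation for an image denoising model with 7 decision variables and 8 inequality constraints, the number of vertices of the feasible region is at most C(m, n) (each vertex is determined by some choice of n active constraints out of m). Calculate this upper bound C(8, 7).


Each vertex corresponds to some choice of n active constraints out of m, so the number of vertices is at most C(m, n) = m! / (n!(m-n)!).
m = 8, n = 7
Numerator: 8 * 7 * 6 * 5 * 4 * 3 * 2
Denominator: 7! = 5040
C(8, 7) = 8


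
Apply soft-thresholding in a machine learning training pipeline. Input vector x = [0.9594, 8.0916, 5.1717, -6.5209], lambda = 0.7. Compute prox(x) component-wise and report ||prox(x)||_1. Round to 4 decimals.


Soft-thresholding with lambda = 0.7:
prox(0.9594) = sign(0.9594)*max(|0.9594| - 0.7, 0) = 0.2594
prox(8.0916) = sign(8.0916)*max(|8.0916| - 0.7, 0) = 7.3916
prox(5.1717) = sign(5.1717)*max(|5.1717| - 0.7, 0) = 4.4717
prox(-6.5209) = sign(-6.5209)*max(|-6.5209| - 0.7, 0) = -5.8209
prox(x) = [0.2594, 7.3916, 4.4717, -5.8209]
||prox(x)||_1 = 0.2594 + 7.3916 + 4.4717 + 5.8209 = 17.9436


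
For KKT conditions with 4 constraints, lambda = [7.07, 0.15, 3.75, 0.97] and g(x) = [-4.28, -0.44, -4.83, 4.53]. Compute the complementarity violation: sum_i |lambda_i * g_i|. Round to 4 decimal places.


KKT complementary slackness check:
lambda_1 * g_1 = 7.07 * -4.28 = -30.2596
lambda_2 * g_2 = 0.15 * -0.44 = -0.066
lambda_3 * g_3 = 3.75 * -4.83 = -18.1125
lambda_4 * g_4 = 0.97 * 4.53 = 4.3941
Total violation = 30.2596 + 0.066 + 18.1125 + 4.3941 = 52.8322


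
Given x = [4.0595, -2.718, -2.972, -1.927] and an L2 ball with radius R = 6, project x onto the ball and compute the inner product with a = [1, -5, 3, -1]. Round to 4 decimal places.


Step 1: Compute ||x|| (intermediates to 6 decimals).
||x|| = sqrt(4.0595^2 + (-2.718)^2 + (-2.972)^2 + (-1.927)^2) = 6.034333
Step 2: Project.
Since ||x|| > R, scale = R/||x|| = 6/6.034333 = 0.99431, proj(x) = scale * x
proj(x) = [4.036401, -2.702535, -2.955089, -1.916035]
Step 3: Dot product.
a^T * proj(x) = 1*4.036401 - 5*(-2.702535) + 3*(-2.955089) - 1*(-1.916035) = 10.5998


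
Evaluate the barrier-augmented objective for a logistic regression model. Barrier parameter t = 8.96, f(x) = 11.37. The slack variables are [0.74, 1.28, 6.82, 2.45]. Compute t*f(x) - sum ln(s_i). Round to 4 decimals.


Step 1: Compute log-barrier.
ln values: [-0.3011, 0.2469, 1.9199, 0.8961]
phi = -(-0.3011 + 0.2469 + 1.9199 + 0.8961) = -2.7617
Step 2: Compute augmented objective.
t*f(x) = 8.96*11.37 = 101.8752
Total = 101.8752 - 2.7617 = 99.1135
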